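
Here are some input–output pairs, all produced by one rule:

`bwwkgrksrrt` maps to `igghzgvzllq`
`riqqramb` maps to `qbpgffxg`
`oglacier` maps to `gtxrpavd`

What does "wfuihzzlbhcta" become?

pirwqaoowxjul

The transformation: reverse the string, then shift every letter 11 places backward in the alphabet (wrapping around).
"wfuihzzlbhcta" → "atchblzzhiufw" → "pirwqaoowxjul".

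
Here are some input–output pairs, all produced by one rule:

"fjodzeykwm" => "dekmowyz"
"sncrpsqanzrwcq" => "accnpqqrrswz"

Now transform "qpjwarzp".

Looking at the pairs, the operation is to delete the first 2 characters, then sort the characters into alphabetical order.
So "qpjwarzp" becomes "ajprwz".

ajprwz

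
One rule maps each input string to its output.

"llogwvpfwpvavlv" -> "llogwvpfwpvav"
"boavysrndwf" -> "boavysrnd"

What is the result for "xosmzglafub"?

Looking at the pairs, the operation is to delete the last 2 characters.
Applying that to "xosmzglafub" gives "xosmzglaf".

xosmzglaf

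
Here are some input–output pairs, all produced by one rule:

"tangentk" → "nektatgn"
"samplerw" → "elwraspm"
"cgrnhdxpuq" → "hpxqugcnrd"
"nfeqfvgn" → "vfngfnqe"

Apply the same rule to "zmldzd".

Rule — swap each adjacent pair of characters (1↔2, 3↔4, ...), then swap the front and back halves of the string.
On "zmldzd": the first step gives "mzdldz", and the second then gives "ldzmzd".

ldzmzd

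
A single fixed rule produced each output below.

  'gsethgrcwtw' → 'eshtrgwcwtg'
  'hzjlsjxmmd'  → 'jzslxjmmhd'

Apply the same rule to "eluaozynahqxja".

Each output is the input with this applied: move the first character to the end, then swap each adjacent pair of characters (1↔2, 3↔4, ...).
On "eluaozynahqxja": the first step gives "luaozynahqxjae", and the second then gives "uloayzanqhjxea".

uloayzanqhjxea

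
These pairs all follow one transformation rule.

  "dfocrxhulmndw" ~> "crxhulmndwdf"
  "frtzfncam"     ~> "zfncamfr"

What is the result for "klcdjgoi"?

The rule is to move the first 3 characters to the end (rotate left by 3), then delete the last character.
On "klcdjgoi": the first step gives "djgoiklc", and the second then gives "djgoikl".

djgoikl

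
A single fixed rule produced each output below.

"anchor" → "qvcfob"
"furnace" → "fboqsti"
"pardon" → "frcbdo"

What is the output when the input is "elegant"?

The pattern: move the first 2 characters to the end (rotate left by 2), then shift every letter 12 places backward in the alphabet (wrapping around).
On "elegant" that produces "suobhsz".

suobhsz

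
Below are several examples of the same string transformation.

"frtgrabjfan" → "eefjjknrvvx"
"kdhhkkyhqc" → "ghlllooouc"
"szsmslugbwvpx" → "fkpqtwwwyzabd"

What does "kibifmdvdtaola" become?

eefhhjmmopqsxz

The transformation: sort the characters into alphabetical order, then shift every letter 4 places forward in the alphabet (wrapping around).
For "kibifmdvdtaola", step one produces "aabddfiiklmotv"; step two turns that into "eefhhjmmopqsxz".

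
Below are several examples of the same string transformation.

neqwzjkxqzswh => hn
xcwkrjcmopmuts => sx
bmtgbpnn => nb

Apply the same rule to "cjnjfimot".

Each output is the input with this applied: move the last character to the front, then keep only the first 2 characters.
Applying both steps to "cjnjfimot": "tcjnjfimo", then "tc".

tc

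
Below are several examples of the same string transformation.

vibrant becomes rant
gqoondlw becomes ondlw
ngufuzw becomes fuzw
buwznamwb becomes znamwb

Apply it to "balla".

The transformation: delete the first 3 characters.
Doing the same to "balla": "la".

la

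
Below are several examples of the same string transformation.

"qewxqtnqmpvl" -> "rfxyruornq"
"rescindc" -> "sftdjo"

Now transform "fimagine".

gjnbhj

The pattern: delete the last 2 characters, then shift every letter 1 place forward in the alphabet (wrapping around).
On "fimagine": the first step gives "fimagi", and the second then gives "gjnbhj".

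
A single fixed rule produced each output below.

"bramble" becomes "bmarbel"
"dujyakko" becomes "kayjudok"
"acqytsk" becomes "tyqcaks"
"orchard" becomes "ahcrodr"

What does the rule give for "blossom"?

ssolbmo

The pattern: move the last 2 characters to the front (rotate right by 2), then reverse the string.
Working it through for "blossom": intermediate "ombloss", final "ssolbmo".
(Check on "dujyakko": → "kodujyak" → "kayjudok" ✓)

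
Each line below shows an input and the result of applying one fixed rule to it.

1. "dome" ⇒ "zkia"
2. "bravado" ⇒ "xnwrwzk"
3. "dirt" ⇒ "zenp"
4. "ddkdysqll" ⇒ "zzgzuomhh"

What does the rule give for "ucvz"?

qyrv

Rule — shift every letter 4 places backward in the alphabet (wrapping around).
Doing the same to "ucvz": "qyrv".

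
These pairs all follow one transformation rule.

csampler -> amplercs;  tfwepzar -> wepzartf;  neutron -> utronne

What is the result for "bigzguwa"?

gzguwabi

Looking at the pairs, the operation is to move the first 2 characters to the end (rotate left by 2).
So "bigzguwa" becomes "gzguwabi".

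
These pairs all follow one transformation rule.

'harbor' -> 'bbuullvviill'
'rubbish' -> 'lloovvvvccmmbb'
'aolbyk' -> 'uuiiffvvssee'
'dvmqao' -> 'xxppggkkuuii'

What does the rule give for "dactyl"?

xxuuwwnnssff

What's happening: double every character, then shift every letter 6 places backward in the alphabet (wrapping around).
Working it through for "dactyl": intermediate "ddaaccttyyll", final "xxuuwwnnssff".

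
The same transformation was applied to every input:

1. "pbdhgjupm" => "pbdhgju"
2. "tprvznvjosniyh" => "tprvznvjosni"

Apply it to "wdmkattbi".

wdmkatt

In each case the input is transformed by: delete the last 2 characters.
Doing the same to "wdmkattbi": "wdmkatt".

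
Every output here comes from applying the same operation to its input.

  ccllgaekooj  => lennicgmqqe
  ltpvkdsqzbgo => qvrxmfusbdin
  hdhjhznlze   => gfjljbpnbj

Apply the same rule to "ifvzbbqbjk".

mhxbddsdlk

Looking at the pairs, the operation is to shift every letter 2 places forward in the alphabet (wrapping around), then swap the first and last characters.
"ifvzbbqbjk" → "khxbddsdlm" → "mhxbddsdlk".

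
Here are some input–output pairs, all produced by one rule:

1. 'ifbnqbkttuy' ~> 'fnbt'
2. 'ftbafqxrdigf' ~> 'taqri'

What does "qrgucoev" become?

ruo

In each case the input is transformed by: delete the last 2 characters, then keep every other character starting from the second (positions 2nd, 4th, 6th, ...).
Working it through for "qrgucoev": intermediate "qrguco", final "ruo".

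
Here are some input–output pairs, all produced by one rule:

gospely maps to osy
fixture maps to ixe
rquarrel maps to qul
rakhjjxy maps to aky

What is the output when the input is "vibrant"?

ibt

Each output is the input with this applied: swap each adjacent pair of characters (1↔2, 3↔4, ...), then keep one character in every 3, starting at position 1 (positions 1st, 4th, 7th, ...).
Applying both steps to "vibrant": "ivrbnat", then "ibt".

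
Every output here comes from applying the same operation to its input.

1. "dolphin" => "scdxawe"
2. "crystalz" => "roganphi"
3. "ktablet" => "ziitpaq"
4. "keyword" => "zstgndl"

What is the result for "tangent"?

Looking at the pairs, the operation is to shift every letter 11 places backward in the alphabet (wrapping around), then take characters alternately from the front and the back (1st, last, 2nd, 2nd-last, ...).
On "tangent": the first step gives "ipcvtci", and the second then gives "iipcctv".

iipcctv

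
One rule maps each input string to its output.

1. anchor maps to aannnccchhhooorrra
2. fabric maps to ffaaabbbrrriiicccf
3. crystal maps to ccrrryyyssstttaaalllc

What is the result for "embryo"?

Looking at the pairs, the operation is to repeat every character 3 times, then move the first character to the end.
So "embryo" becomes "eemmmbbbrrryyyoooe".

eemmmbbbrrryyyoooe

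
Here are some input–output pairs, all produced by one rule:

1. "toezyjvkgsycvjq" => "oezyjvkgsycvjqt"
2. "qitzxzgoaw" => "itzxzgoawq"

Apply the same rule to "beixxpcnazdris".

eixxpcnazdrisb

Looking at the pairs, the operation is to move the first character to the end.
So "beixxpcnazdris" becomes "eixxpcnazdrisb".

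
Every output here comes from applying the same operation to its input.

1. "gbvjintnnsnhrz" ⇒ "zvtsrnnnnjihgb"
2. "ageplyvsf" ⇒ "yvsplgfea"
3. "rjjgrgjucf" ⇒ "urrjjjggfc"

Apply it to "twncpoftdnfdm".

wttponnmffddc

Looking at the pairs, the operation is to sort the characters into reverse alphabetical order.
On "twncpoftdnfdm" that produces "wttponnmffddc".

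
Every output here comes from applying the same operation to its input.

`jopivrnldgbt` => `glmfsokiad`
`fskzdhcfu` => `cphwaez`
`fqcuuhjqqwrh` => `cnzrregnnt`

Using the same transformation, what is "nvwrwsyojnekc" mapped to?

kstotpvlgkb

The pattern: shift every letter 3 places backward in the alphabet (wrapping around), then delete the last 2 characters.
For "nvwrwsyojnekc", step one produces "kstotpvlgkbhz"; step two turns that into "kstotpvlgkb".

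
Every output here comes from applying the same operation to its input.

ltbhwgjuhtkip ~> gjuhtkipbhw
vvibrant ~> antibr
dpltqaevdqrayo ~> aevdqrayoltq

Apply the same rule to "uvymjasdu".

The pattern: delete the first 2 characters, then move the first 3 characters to the end (rotate left by 3).
On "uvymjasdu": the first step gives "ymjasdu", and the second then gives "asduymj".
(Check on "ltbhwgjuhtkip": → "bhwgjuhtkip" → "gjuhtkipbhw" ✓)

asduymj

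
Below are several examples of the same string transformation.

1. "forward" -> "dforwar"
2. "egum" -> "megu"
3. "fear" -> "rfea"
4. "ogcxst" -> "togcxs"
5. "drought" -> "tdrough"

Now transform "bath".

hbat

Looking at the pairs, the operation is to move the last character to the front.
"bath" → "hbat".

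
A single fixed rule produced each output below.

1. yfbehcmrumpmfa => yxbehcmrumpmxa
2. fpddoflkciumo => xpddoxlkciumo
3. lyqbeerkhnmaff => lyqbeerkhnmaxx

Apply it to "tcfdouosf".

The rule is to replace every "f" with "x".
On "tcfdouosf" that produces "tcxdouosx".

tcxdouosx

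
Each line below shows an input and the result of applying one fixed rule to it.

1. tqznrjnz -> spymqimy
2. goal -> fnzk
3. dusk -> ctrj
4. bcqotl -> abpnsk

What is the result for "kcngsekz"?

jbmfrdjy

What's happening: shift every letter 1 place backward in the alphabet (wrapping around).
Doing the same to "kcngsekz": "jbmfrdjy".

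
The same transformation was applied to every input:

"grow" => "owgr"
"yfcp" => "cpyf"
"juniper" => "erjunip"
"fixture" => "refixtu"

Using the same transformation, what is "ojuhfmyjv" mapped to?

Rule — move the last 2 characters to the front (rotate right by 2).
Applying that to "ojuhfmyjv" gives "jvojuhfmy".

jvojuhfmy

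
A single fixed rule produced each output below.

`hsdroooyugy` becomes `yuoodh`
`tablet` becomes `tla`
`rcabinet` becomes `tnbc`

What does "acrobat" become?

tbra

Rule — reverse the string, then keep every other character starting from the first (positions 1st, 3rd, 5th, ...).
Doing the same to "acrobat": "tbra".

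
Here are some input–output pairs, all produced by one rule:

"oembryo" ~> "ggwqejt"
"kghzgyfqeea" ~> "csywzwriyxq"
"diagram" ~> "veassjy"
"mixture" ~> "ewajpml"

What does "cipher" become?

The transformation: take characters alternately from the front and the back (1st, last, 2nd, 2nd-last, ...), then shift every letter 8 places backward in the alphabet (wrapping around).
Applying both steps to "cipher": "crieph", then "ujawhz".
(Check on "kghzgyfqeea": → "kagehezqgfy" → "csywzwriyxq" ✓)

ujawhz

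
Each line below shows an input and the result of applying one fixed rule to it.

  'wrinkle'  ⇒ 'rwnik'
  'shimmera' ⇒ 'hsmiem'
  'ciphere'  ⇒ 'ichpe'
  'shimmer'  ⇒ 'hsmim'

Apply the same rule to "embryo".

merb

The rule is to delete the last 2 characters, then swap each adjacent pair of characters (1↔2, 3↔4, ...).
On "embryo": the first step gives "embr", and the second then gives "merb".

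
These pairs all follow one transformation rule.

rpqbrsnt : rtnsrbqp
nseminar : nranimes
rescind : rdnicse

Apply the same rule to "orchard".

The rule is to move the first character to the end, then reverse the string.
"orchard" → "odrahcr".

odrahcr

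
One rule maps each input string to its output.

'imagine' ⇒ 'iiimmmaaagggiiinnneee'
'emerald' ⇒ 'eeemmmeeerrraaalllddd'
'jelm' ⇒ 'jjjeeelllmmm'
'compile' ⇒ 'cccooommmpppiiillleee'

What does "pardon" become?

pppaaarrrdddooonnn

The pattern: repeat every character 3 times.
Applying that to "pardon" gives "pppaaarrrdddooonnn".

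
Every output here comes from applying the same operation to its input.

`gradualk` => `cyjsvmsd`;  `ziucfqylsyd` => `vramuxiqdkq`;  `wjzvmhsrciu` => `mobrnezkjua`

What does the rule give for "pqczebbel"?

In each case the input is transformed by: move the last character to the front, then shift every letter 8 places backward in the alphabet (wrapping around).
Applying both steps to "pqczebbel": "lpqczebbe", then "dhiurwttw".
(Check on "gradualk": → "kgradual" → "cyjsvmsd" ✓)

dhiurwttw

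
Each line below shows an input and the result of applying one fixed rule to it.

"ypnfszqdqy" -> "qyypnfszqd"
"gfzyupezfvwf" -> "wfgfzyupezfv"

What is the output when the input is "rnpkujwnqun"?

unrnpkujwnq

Each output is the input with this applied: move the last 2 characters to the front (rotate right by 2).
On "rnpkujwnqun" that produces "unrnpkujwnq".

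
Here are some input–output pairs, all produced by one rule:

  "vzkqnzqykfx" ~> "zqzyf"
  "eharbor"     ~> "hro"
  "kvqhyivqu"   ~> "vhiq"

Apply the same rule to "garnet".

ant

The rule is to keep every other character starting from the second (positions 2nd, 4th, 6th, ...).
On "garnet" that produces "ant".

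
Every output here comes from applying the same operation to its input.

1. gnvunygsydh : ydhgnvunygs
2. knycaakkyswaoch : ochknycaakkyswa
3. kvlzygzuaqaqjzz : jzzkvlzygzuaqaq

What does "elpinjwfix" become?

fixelpinjw

What's happening: move the last 3 characters to the front (rotate right by 3).
On "elpinjwfix" that produces "fixelpinjw".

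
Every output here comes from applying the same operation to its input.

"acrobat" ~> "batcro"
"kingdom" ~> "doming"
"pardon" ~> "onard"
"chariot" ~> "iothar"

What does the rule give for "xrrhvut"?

What's happening: delete the first character, then move the first 3 characters to the end (rotate left by 3).
Working it through for "xrrhvut": intermediate "rrhvut", final "vutrrh".
(Check on "chariot": → "hariot" → "iothar" ✓)

vutrrh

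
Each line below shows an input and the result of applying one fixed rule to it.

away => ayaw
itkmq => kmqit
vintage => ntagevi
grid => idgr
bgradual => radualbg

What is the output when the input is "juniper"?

niperju

The transformation: move the first 2 characters to the end (rotate left by 2).
For "juniper" the result is "niperju".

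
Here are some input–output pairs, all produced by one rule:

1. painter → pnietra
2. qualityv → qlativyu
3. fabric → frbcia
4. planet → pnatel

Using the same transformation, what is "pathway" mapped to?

Rule — swap each adjacent pair of characters (1↔2, 3↔4, ...), then move the first character to the end.
On "pathway": the first step gives "aphtawy", and the second then gives "phtawya".

phtawya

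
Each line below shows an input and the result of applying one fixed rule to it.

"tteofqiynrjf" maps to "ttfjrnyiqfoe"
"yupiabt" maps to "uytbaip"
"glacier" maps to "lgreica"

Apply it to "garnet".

The pattern: reverse the string, then move the last 2 characters to the front (rotate right by 2).
Applying that to "garnet" gives "agtenr".
(Check on "glacier": → "reicalg" → "lgreica" ✓)

agtenr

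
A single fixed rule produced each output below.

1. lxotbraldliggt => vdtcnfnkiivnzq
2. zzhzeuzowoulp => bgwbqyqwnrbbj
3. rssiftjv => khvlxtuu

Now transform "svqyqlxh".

What's happening: move the first 3 characters to the end (rotate left by 3), then shift every letter 2 places forward in the alphabet (wrapping around).
Working it through for "svqyqlxh": intermediate "yqlxhsvq", final "asnzjuxs".

asnzjuxs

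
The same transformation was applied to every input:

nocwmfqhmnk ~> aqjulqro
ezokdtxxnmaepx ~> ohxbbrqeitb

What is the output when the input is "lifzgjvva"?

Looking at the pairs, the operation is to shift every letter 4 places forward in the alphabet (wrapping around), then delete the first 3 characters.
Starting from "lifzgjvva": after the first operation, "pmjdknzze"; after the second, "dknzze".

dknzze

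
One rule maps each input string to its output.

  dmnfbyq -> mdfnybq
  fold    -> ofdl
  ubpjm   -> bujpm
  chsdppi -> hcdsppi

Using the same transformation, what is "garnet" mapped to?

agnrte

The pattern: swap each adjacent pair of characters (1↔2, 3↔4, ...).
"garnet" → "agnrte".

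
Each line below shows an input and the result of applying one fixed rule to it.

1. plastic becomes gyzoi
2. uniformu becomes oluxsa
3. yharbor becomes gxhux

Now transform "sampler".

svrkx

The rule is to delete the first 2 characters, then shift every letter 6 places forward in the alphabet (wrapping around).
Applying both steps to "sampler": "mpler", then "svrkx".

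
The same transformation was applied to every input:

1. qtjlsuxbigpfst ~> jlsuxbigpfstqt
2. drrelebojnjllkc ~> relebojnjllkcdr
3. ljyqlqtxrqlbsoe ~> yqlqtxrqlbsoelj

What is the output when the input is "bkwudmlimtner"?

wudmlimtnerbk

Each output is the input with this applied: move the first 2 characters to the end (rotate left by 2).
So "bkwudmlimtner" becomes "wudmlimtnerbk".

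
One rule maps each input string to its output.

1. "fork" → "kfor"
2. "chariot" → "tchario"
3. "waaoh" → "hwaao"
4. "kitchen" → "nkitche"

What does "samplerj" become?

jsampler

The rule is to move the last character to the front.
For "samplerj" the result is "jsampler".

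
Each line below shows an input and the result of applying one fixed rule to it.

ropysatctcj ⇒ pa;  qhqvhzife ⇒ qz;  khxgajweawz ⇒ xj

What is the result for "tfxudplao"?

xp

Rule — keep one character in every 3, starting at position 3 (positions 3rd, 6th, 9th, ...), then delete the last character.
Starting from "tfxudplao": after the first operation, "xpo"; after the second, "xp".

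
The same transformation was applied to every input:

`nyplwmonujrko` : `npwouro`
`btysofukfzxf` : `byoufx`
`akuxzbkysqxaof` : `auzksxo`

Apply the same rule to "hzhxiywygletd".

hhiwged

In each case the input is transformed by: keep every other character starting from the first (positions 1st, 3rd, 5th, ...).
On "hzhxiywygletd" that produces "hhiwged".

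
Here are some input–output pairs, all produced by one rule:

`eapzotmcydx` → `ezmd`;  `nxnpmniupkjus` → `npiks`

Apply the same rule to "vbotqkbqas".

In each case the input is transformed by: keep one character in every 3, starting at position 1 (positions 1st, 4th, 7th, ...).
For "vbotqkbqas" the result is "vtbs".

vtbs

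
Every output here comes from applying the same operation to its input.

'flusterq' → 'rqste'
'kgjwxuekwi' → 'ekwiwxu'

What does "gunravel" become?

elrav

Looking at the pairs, the operation is to delete the first 3 characters, then move the first 3 characters to the end (rotate left by 3).
Starting from "gunravel": after the first operation, "ravel"; after the second, "elrav".
(Check on "flusterq": → "sterq" → "rqste" ✓)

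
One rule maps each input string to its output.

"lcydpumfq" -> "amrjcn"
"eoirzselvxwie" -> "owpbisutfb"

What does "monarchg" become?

The rule is to delete the first 3 characters, then shift every letter 3 places backward in the alphabet (wrapping around).
"monarchg" → "xozed".

xozed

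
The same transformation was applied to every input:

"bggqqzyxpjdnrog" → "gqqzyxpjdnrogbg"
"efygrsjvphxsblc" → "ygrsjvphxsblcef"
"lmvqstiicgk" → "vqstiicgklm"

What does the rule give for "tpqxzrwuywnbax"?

What's happening: move the first 2 characters to the end (rotate left by 2).
For "tpqxzrwuywnbax" the result is "qxzrwuywnbaxtp".

qxzrwuywnbaxtp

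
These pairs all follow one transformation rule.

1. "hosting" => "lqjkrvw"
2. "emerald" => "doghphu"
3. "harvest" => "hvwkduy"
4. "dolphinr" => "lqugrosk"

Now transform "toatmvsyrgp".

ujswrdwpyvb

Looking at the pairs, the operation is to shift every letter 3 places forward in the alphabet (wrapping around), then move the last 3 characters to the front (rotate right by 3).
So "toatmvsyrgp" becomes "ujswrdwpyvb".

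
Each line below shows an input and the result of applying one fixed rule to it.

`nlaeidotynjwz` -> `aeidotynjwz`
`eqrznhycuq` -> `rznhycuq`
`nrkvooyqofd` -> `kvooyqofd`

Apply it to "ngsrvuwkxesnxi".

The transformation: delete the first 2 characters.
So "ngsrvuwkxesnxi" becomes "srvuwkxesnxi".

srvuwkxesnxi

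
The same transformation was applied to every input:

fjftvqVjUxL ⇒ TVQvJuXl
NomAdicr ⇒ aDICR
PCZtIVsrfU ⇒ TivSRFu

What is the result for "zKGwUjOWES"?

The rule is to delete the first 3 characters, then flip the case of every letter.
On "zKGwUjOWES" that produces "WuJowes".
(Check on "PCZtIVsrfU": → "tIVsrfU" → "TivSRFu" ✓)

WuJowes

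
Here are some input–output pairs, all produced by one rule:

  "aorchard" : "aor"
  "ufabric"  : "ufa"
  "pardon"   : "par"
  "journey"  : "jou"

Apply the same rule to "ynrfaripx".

ynr

Each output is the input with this applied: keep only the first 3 characters.
Applying that to "ynrfaripx" gives "ynr".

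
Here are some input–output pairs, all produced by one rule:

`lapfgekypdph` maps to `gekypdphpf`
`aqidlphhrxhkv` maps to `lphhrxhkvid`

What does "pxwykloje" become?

In each case the input is transformed by: delete the first 2 characters, then move the first 2 characters to the end (rotate left by 2).
Starting from "pxwykloje": after the first operation, "wykloje"; after the second, "klojewy".

klojewy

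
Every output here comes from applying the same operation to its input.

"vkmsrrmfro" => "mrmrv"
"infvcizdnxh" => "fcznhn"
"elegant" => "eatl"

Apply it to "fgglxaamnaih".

gxanif

The rule is to move the first 2 characters to the end (rotate left by 2), then keep every other character starting from the first (positions 1st, 3rd, 5th, ...).
Doing the same to "fgglxaamnaih": "gxanif".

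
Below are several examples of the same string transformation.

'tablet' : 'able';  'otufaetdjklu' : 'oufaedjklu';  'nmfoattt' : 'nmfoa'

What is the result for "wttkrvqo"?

The pattern: remove every "t".
On "wttkrvqo" that produces "wkrvqo".

wkrvqo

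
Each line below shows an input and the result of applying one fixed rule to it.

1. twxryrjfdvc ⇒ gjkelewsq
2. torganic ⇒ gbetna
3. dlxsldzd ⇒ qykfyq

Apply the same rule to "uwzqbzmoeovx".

Looking at the pairs, the operation is to shift every letter 13 places forward in the alphabet (wrapping around) — i.e. ROT13, then delete the last 2 characters.
On "uwzqbzmoeovx": the first step gives "hjmdomzbrbik", and the second then gives "hjmdomzbrb".

hjmdomzbrb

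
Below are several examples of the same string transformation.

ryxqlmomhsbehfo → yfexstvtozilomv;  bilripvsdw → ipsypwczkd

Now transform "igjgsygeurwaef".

The transformation: shift every letter 7 places forward in the alphabet (wrapping around).
"igjgsygeurwaef" → "pnqnzfnlbydhlm".

pnqnzfnlbydhlm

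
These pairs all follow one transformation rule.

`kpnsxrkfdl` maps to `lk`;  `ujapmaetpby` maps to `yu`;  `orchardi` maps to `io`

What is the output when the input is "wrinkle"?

ew

In each case the input is transformed by: move the first character to the end, then keep only the last 2 characters.
On "wrinkle": the first step gives "rinklew", and the second then gives "ew".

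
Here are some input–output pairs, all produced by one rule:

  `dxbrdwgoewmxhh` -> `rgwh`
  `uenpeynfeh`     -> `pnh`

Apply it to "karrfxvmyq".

The rule is to delete the first 3 characters, then keep one character in every 3, starting at position 1 (positions 1st, 4th, 7th, ...).
Working it through for "karrfxvmyq": intermediate "rfxvmyq", final "rvq".
(Check on "uenpeynfeh": → "peynfeh" → "pnh" ✓)

rvq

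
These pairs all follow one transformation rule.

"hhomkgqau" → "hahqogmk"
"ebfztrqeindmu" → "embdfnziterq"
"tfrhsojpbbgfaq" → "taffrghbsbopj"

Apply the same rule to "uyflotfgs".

Rule — delete the last character, then take characters alternately from the front and the back (1st, last, 2nd, 2nd-last, ...).
Applying both steps to "uyflotfgs": "uyflotfg", then "ugyfftlo".
(Check on "tfrhsojpbbgfaq": → "tfrhsojpbbgfa" → "taffrghbsbopj" ✓)

ugyfftlo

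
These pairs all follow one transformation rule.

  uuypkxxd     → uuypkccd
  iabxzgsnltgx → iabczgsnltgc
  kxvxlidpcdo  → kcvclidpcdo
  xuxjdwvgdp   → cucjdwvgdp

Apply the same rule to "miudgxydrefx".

miudgcydrefc

What's happening: replace every "x" with "c".
On "miudgxydrefx" that produces "miudgcydrefc".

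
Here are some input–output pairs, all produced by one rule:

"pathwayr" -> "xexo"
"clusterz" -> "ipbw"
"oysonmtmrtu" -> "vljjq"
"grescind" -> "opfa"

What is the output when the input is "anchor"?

keo

Rule — shift every letter 3 places backward in the alphabet (wrapping around), then keep every other character starting from the second (positions 2nd, 4th, 6th, ...).
On "anchor": the first step gives "xkzelo", and the second then gives "keo".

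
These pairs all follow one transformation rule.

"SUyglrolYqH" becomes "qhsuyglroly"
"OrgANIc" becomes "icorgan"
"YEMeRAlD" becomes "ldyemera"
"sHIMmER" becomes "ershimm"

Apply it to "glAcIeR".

erglaci

What's happening: move the last 2 characters to the front (rotate right by 2), then convert every letter to lowercase.
Applying both steps to "glAcIeR": "eRglAcI", then "erglaci".
(Check on "sHIMmER": → "ERsHIMm" → "ershimm" ✓)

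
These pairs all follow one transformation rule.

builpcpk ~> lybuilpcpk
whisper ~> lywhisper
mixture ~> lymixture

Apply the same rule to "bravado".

What's happening: prepend "ly".
Applying that to "bravado" gives "lybravado".

lybravado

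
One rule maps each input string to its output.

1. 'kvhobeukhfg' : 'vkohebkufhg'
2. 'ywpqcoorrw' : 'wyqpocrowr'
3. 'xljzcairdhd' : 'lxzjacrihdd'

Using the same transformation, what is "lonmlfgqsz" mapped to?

olmnflqgzs

The rule is to swap each adjacent pair of characters (1↔2, 3↔4, ...).
"lonmlfgqsz" → "olmnflqgzs".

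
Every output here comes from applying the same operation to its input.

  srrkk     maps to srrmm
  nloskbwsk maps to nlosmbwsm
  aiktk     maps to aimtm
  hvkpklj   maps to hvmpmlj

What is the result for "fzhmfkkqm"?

What's happening: replace every "k" with "m".
"fzhmfkkqm" → "fzhmfmmqm".

fzhmfmmqm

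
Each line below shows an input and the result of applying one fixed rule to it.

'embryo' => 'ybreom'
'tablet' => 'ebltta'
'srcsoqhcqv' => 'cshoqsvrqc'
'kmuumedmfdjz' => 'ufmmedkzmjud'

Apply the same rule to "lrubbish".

Looking at the pairs, the operation is to take characters alternately from the front and the back (1st, last, 2nd, 2nd-last, ...), then swap the front and back halves of the string.
Working it through for "lrubbish": intermediate "lhrsuibb", final "uibblhrs".

uibblhrs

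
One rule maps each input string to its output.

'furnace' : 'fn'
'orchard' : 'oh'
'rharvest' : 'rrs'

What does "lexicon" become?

li

The pattern: move the last character to the front, then keep one character in every 3, starting at position 2 (positions 2nd, 5th, 8th, ...).
"lexicon" → "nlexico" → "li".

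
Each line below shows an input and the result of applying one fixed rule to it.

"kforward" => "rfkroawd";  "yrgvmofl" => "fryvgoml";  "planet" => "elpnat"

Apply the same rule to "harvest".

What's happening: swap each adjacent pair of characters (1↔2, 3↔4, ...), then move the last character to the front.
"harvest" → "ahvrset" → "tahvrse".

tahvrse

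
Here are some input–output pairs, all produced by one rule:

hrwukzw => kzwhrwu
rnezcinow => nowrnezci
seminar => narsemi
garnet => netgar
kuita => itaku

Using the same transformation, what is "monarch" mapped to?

Each output is the input with this applied: move the last 3 characters to the front (rotate right by 3).
Applying that to "monarch" gives "rchmona".

rchmona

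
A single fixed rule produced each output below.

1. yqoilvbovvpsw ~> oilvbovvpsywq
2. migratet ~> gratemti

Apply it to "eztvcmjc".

tvcmjecz

In each case the input is transformed by: swap the first and last characters, then move the first 2 characters to the end (rotate left by 2).
For "eztvcmjc", step one produces "cztvcmje"; step two turns that into "tvcmjecz".
(Check on "yqoilvbovvpsw": → "wqoilvbovvpsy" → "oilvbovvpsywq" ✓)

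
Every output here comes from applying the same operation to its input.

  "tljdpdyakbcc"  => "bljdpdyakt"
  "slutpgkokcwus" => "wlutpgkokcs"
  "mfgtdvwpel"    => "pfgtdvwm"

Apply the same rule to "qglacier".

The rule is to delete the last 2 characters, then swap the first and last characters.
Applying that to "qglacier" gives "iglacq".

iglacq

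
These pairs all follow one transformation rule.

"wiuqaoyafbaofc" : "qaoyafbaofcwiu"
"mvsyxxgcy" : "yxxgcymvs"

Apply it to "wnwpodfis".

podfiswnw

Rule — move the first 3 characters to the end (rotate left by 3).
"wnwpodfis" → "podfiswnw".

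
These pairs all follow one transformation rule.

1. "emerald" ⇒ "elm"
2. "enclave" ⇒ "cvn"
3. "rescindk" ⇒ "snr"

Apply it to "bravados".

adb

What's happening: move the first 2 characters to the end (rotate left by 2), then keep one character in every 3, starting at position 1 (positions 1st, 4th, 7th, ...).
For "bravados", step one produces "avadosbr"; step two turns that into "adb".
(Check on "enclave": → "claveen" → "cvn" ✓)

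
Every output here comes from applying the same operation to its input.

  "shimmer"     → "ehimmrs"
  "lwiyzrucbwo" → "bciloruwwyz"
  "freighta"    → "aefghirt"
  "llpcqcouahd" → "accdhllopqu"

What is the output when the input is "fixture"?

efirtux

Each output is the input with this applied: sort the characters into alphabetical order.
"fixture" → "efirtux".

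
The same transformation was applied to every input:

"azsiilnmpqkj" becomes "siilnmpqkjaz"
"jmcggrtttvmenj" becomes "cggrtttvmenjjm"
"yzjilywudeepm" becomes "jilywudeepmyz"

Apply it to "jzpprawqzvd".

The transformation: move the first 2 characters to the end (rotate left by 2).
On "jzpprawqzvd" that produces "pprawqzvdjz".

pprawqzvdjz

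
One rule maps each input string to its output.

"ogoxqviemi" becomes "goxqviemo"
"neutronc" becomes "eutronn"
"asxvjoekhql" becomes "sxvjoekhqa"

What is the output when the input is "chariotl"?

hariotc

The transformation: swap the first and last characters, then delete the first character.
"chariotl" → "lhariotc" → "hariotc".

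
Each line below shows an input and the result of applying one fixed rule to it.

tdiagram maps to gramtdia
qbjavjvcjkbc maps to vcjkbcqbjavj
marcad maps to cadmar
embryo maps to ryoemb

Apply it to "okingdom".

In each case the input is transformed by: swap the front and back halves of the string.
Doing the same to "okingdom": "gdomokin".

gdomokin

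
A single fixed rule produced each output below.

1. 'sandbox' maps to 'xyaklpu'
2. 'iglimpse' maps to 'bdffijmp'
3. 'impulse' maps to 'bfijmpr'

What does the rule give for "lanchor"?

The transformation: sort the characters into alphabetical order, then shift every letter 3 places backward in the alphabet (wrapping around).
"lanchor" → "achlnor" → "xzeiklo".

xzeiklo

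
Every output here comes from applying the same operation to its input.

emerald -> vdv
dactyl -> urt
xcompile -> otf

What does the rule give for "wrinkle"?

niz

What's happening: shift every letter 9 places backward in the alphabet (wrapping around), then keep only the first 3 characters.
"wrinkle" → "nizebcv" → "niz".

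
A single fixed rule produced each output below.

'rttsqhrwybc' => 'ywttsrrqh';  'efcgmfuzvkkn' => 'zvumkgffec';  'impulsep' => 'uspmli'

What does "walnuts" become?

wunla

In each case the input is transformed by: delete the last 2 characters, then sort the characters into reverse alphabetical order.
Working it through for "walnuts": intermediate "walnu", final "wunla".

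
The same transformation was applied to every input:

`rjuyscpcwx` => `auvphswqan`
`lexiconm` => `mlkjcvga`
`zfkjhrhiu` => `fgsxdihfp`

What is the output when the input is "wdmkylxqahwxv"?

uvtubkiwjvoyf

In each case the input is transformed by: move the last 3 characters to the front (rotate right by 3), then shift every letter 2 places backward in the alphabet (wrapping around).
Starting from "wdmkylxqahwxv": after the first operation, "wxvwdmkylxqah"; after the second, "uvtubkiwjvoyf".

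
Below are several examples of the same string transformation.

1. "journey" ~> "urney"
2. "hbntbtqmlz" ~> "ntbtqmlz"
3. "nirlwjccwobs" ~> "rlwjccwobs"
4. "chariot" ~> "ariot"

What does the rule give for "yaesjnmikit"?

Each output is the input with this applied: delete the first 2 characters.
Applying that to "yaesjnmikit" gives "esjnmikit".

esjnmikit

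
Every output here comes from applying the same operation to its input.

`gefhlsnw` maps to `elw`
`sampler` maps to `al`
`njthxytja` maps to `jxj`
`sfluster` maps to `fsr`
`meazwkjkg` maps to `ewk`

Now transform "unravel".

Each output is the input with this applied: keep one character in every 3, starting at position 2 (positions 2nd, 5th, 8th, ...).
On "unravel" that produces "nv".

nv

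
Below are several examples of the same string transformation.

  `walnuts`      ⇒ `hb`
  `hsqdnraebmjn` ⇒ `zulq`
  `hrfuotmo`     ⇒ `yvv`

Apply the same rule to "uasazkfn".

hgu

What's happening: shift every letter 7 places forward in the alphabet (wrapping around), then keep one character in every 3, starting at position 2 (positions 2nd, 5th, 8th, ...).
On "uasazkfn": the first step gives "bhzhgrmu", and the second then gives "hgu".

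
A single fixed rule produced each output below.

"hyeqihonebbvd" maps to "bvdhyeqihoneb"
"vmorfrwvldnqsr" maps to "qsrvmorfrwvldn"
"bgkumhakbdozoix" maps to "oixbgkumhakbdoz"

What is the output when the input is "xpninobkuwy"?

Rule — move the last 3 characters to the front (rotate right by 3).
So "xpninobkuwy" becomes "uwyxpninobk".

uwyxpninobk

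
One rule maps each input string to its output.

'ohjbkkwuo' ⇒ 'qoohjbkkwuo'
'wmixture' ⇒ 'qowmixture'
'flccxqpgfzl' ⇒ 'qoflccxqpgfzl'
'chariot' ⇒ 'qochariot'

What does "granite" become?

qogranite

The pattern: prepend "qo".
On "granite" that produces "qogranite".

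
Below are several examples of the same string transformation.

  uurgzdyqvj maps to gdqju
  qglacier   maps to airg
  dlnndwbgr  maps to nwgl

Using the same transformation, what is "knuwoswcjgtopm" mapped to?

The pattern: keep every other character starting from the second (positions 2nd, 4th, 6th, ...), then move the first character to the end.
"knuwoswcjgtopm" → "nwscgom" → "wscgomn".

wscgomn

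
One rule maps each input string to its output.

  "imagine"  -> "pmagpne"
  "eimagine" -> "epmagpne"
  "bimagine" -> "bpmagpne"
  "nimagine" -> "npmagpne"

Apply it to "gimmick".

Each output is the input with this applied: replace every "i" with "p".
For "gimmick" the result is "gpmmpck".

gpmmpck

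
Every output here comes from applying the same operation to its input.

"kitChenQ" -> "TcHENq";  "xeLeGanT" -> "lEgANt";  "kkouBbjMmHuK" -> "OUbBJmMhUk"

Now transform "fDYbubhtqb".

yBUBHTQB

The pattern: delete the first 2 characters, then flip the case of every letter.
"fDYbubhtqb" → "Ybubhtqb" → "yBUBHTQB".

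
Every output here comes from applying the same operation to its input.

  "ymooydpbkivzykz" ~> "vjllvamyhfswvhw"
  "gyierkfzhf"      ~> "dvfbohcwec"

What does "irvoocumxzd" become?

fosllzrjuwa

The pattern: shift every letter 3 places backward in the alphabet (wrapping around).
"irvoocumxzd" → "fosllzrjuwa".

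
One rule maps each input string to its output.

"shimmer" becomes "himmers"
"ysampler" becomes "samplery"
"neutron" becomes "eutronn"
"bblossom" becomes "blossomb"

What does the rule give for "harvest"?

What's happening: move the first character to the end.
"harvest" → "arvesth".

arvesth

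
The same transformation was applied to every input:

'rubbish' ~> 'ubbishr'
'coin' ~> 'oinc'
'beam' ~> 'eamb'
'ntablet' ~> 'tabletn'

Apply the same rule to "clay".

layc

Looking at the pairs, the operation is to move the first character to the end.
On "clay" that produces "layc".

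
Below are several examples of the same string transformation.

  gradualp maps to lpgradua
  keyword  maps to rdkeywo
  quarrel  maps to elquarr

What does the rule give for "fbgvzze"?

zefbgvz

The pattern: move the last 2 characters to the front (rotate right by 2).
Doing the same to "fbgvzze": "zefbgvz".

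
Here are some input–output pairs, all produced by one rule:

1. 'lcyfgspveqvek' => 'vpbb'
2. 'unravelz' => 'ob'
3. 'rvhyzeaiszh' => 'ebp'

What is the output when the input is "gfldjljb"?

In each case the input is transformed by: shift every letter 3 places backward in the alphabet (wrapping around), then keep one character in every 3, starting at position 3 (positions 3rd, 6th, 9th, ...).
"gfldjljb" → "ii".

ii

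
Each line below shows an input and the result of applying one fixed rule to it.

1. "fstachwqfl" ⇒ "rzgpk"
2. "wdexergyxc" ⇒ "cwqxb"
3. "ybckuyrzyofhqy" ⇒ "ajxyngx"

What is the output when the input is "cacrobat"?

Rule — keep every other character starting from the second (positions 2nd, 4th, 6th, ...), then shift every letter 1 place backward in the alphabet (wrapping around).
On "cacrobat" that produces "zqas".

zqas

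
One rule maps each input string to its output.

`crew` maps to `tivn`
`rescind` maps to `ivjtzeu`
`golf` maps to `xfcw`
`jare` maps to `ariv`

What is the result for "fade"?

wruv

The pattern: shift every letter 9 places backward in the alphabet (wrapping around).
So "fade" becomes "wruv".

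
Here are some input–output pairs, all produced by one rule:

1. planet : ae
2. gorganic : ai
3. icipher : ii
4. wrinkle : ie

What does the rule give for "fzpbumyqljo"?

uo

In each case the input is transformed by: keep every other character starting from the first (positions 1st, 3rd, 5th, ...), then keep only the vowels.
"fzpbumyqljo" → "fpuylo" → "uo".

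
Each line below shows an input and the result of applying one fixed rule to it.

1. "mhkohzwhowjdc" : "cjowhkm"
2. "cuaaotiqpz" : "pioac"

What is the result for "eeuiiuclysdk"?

In each case the input is transformed by: keep every other character starting from the first (positions 1st, 3rd, 5th, ...), then reverse the string.
Applying that to "eeuiiuclysdk" gives "dyciue".

dyciue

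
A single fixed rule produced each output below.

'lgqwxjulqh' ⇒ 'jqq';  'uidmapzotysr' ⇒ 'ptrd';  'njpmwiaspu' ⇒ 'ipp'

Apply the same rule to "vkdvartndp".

rdd

What's happening: keep one character in every 3, starting at position 3 (positions 3rd, 6th, 9th, ...), then move the first character to the end.
Starting from "vkdvartndp": after the first operation, "drd"; after the second, "rdd".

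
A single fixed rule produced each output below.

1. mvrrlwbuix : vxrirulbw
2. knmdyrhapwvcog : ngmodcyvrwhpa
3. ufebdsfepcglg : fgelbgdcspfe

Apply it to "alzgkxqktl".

The pattern: delete the first character, then take characters alternately from the front and the back (1st, last, 2nd, 2nd-last, ...).
Applying both steps to "alzgkxqktl": "lzgkxqktl", then "llztgkkqx".

llztgkkqx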